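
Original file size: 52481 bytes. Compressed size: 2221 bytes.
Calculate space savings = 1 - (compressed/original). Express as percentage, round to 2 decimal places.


ratio = compressed/original = 2221/52481 = 0.04232
savings = 1 - ratio = 1 - 0.04232 = 0.95768
as a percentage: 0.95768 * 100 = 95.77%

Space savings = 1 - 2221/52481 = 95.77%


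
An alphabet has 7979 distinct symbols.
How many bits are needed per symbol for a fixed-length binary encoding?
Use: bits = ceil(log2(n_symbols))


log2(7979) = 12.962
Bracket: 2^12 = 4096 < 7979 <= 2^13 = 8192
So ceil(log2(7979)) = 13

bits = ceil(log2(7979)) = ceil(12.962) = 13 bits


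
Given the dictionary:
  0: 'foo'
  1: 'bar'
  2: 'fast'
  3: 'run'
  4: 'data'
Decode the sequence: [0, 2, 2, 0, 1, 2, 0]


Look up each index in the dictionary:
  0 -> 'foo'
  2 -> 'fast'
  2 -> 'fast'
  0 -> 'foo'
  1 -> 'bar'
  2 -> 'fast'
  0 -> 'foo'

Decoded: "foo fast fast foo bar fast foo"


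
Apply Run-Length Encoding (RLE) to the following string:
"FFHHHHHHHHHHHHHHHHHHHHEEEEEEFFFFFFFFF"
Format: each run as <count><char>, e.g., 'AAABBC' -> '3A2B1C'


Scanning runs left to right:
  i=0: run of 'F' x 2 -> '2F'
  i=2: run of 'H' x 20 -> '20H'
  i=22: run of 'E' x 6 -> '6E'
  i=28: run of 'F' x 9 -> '9F'

RLE = 2F20H6E9F


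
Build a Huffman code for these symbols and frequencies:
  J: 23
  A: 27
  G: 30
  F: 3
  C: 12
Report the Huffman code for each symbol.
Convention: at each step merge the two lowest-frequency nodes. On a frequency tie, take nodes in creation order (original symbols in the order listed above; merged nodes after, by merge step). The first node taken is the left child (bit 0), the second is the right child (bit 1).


Huffman tree construction:
Step 1: Merge F(3) + C(12) = 15
Step 2: Merge (F+C)(15) + J(23) = 38
Step 3: Merge A(27) + G(30) = 57
Step 4: Merge ((F+C)+J)(38) + (A+G)(57) = 95
Read each symbol's code off the tree from the root (left child = 0, right child = 1).

Codes:
  J: 01 (length 2)
  A: 10 (length 2)
  G: 11 (length 2)
  F: 000 (length 3)
  C: 001 (length 3)
Average code length: 205/95 = 2.1579 bits/symbol


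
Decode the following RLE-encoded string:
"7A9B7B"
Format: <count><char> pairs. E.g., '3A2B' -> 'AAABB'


Expanding each <count><char> pair:
  7A -> 'AAAAAAA'
  9B -> 'BBBBBBBBB'
  7B -> 'BBBBBBB'

Decoded = AAAAAAABBBBBBBBBBBBBBBB


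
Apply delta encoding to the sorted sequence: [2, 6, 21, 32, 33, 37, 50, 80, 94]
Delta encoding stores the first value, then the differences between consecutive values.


First value: 2
Deltas:
  6 - 2 = 4
  21 - 6 = 15
  32 - 21 = 11
  33 - 32 = 1
  37 - 33 = 4
  50 - 37 = 13
  80 - 50 = 30
  94 - 80 = 14


Delta encoded: [2, 4, 15, 11, 1, 4, 13, 30, 14]


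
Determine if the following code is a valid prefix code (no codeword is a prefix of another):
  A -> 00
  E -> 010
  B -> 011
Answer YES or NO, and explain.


Checking each pair (does one codeword prefix another?):
  A='00' vs E='010': no prefix
  A='00' vs B='011': no prefix
  E='010' vs A='00': no prefix
  E='010' vs B='011': no prefix
  B='011' vs A='00': no prefix
  B='011' vs E='010': no prefix
No violation found over all pairs.

YES -- this is a valid prefix code. No codeword is a prefix of any other codeword.


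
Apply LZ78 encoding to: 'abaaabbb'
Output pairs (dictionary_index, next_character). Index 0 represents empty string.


LZ78 encoding steps:
Dictionary: {0: ''}
Step 1: w='' (idx 0), next='a' -> output (0, 'a'), add 'a' as idx 1
Step 2: w='' (idx 0), next='b' -> output (0, 'b'), add 'b' as idx 2
Step 3: w='a' (idx 1), next='a' -> output (1, 'a'), add 'aa' as idx 3
Step 4: w='a' (idx 1), next='b' -> output (1, 'b'), add 'ab' as idx 4
Step 5: w='b' (idx 2), next='b' -> output (2, 'b'), add 'bb' as idx 5


Encoded: [(0, 'a'), (0, 'b'), (1, 'a'), (1, 'b'), (2, 'b')]


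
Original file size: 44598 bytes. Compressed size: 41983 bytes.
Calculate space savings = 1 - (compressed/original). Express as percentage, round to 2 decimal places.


ratio = compressed/original = 41983/44598 = 0.941365
savings = 1 - ratio = 1 - 0.941365 = 0.058635
as a percentage: 0.058635 * 100 = 5.86%

Space savings = 1 - 41983/44598 = 5.86%


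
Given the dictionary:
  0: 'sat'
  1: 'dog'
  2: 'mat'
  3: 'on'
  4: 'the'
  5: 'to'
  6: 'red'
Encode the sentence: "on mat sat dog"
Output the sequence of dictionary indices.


Look up each word in the dictionary:
  'on' -> 3
  'mat' -> 2
  'sat' -> 0
  'dog' -> 1

Encoded: [3, 2, 0, 1]


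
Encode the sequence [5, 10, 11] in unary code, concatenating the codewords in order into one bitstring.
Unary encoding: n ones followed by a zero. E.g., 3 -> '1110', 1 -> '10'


Encode each number as n ones followed by a terminating 0:
  5 -> 111110 (6 bits)
  10 -> 11111111110 (11 bits)
  11 -> 111111111110 (12 bits)
Total length = 6 + 11 + 12 = 29 bits.

Unary([5, 10, 11]) = 11111011111111110111111111110 (29 bits)


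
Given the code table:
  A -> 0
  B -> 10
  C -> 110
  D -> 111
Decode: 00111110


Decoding:
0 -> A
0 -> A
111 -> D
110 -> C


Result: AADC


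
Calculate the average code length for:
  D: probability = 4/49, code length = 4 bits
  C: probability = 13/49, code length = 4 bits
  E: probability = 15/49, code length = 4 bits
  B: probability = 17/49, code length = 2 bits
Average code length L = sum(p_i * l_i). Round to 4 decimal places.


Weighted contributions p_i * l_i:
  D: (4/49) * 4 = 16/49
  C: (13/49) * 4 = 52/49
  E: (15/49) * 4 = 60/49
  B: (17/49) * 2 = 34/49
Sum = (16 + 52 + 60 + 34)/49 = 162/49

L = 162/49 = 3.3061 bits/symbol


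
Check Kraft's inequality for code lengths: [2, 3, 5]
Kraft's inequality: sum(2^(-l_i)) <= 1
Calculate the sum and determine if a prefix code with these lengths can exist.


Sum = 2^(-2) + 2^(-3) + 2^(-5)
    = 0.25 + 0.125 + 0.03125
    = 13/32 = 0.40625
Since 0.40625 <= 1, Kraft's inequality IS satisfied.
A prefix code with these lengths CAN exist.

Kraft sum = 0.40625. Satisfied.


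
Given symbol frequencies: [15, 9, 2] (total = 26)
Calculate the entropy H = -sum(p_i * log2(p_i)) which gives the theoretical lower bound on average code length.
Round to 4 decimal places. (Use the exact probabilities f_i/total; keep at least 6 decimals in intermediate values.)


Per-symbol terms -p_i * log2(p_i) with p_i = f_i/26:
  p = 15/26 = 0.576923: log2(p) = -0.793549, -p*log2(p) = 0.457817
  p = 9/26 = 0.346154: log2(p) = -1.530515, -p*log2(p) = 0.529794
  p = 2/26 = 0.076923: log2(p) = -3.700440, -p*log2(p) = 0.284649
H = 0.457817 + 0.529794 + 0.284649 = 1.272260

H = 1.2723 bits/symbol


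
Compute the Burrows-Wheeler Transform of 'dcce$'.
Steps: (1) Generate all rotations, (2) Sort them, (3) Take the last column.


Rotations (sorted):
  0: $dcce -> last char: e
  1: cce$d -> last char: d
  2: ce$dc -> last char: c
  3: dcce$ -> last char: $
  4: e$dcc -> last char: c


BWT = edc$c


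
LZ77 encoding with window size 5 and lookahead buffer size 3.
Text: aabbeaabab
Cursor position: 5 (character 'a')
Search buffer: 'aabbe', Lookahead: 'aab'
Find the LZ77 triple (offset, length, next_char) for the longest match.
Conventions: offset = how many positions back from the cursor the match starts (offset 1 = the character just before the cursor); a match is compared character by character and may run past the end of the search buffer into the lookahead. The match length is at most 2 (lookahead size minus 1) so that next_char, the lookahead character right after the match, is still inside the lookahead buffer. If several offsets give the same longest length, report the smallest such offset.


Try each offset into the search buffer:
  offset=1 (pos 4, char 'e'): match length 0
  offset=2 (pos 3, char 'b'): match length 0
  offset=3 (pos 2, char 'b'): match length 0
  offset=4 (pos 1, char 'a'): match length 1
  offset=5 (pos 0, char 'a'): match length 2
Longest match has length 2 at offset 5.
next_char = character at position 5 + 2 = 7 -> 'b'

Best match: offset=5, length=2 (matching 'aa' starting at position 0)
LZ77 triple: (5, 2, 'b')


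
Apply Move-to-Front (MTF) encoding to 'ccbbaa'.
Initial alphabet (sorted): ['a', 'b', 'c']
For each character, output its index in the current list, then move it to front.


MTF encoding:
'c': index 2 in ['a', 'b', 'c'] -> ['c', 'a', 'b']
'c': index 0 in ['c', 'a', 'b'] -> ['c', 'a', 'b']
'b': index 2 in ['c', 'a', 'b'] -> ['b', 'c', 'a']
'b': index 0 in ['b', 'c', 'a'] -> ['b', 'c', 'a']
'a': index 2 in ['b', 'c', 'a'] -> ['a', 'b', 'c']
'a': index 0 in ['a', 'b', 'c'] -> ['a', 'b', 'c']


Output: [2, 0, 2, 0, 2, 0]


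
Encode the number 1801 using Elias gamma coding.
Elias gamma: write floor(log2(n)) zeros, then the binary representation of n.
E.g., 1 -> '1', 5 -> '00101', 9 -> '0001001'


num_bits = floor(log2(1801)) + 1 = 11
leading_zeros = num_bits - 1 = 10
binary(1801) = 11100001001

Elias gamma(1801) = '0000000000' + '11100001001' = 000000000011100001001 (21 bits)


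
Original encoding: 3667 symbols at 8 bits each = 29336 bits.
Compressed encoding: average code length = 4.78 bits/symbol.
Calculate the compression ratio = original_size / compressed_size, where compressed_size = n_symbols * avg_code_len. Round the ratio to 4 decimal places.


original_size = n_symbols * orig_bits = 3667 * 8 = 29336 bits
compressed_size = n_symbols * avg_code_len = 3667 * 4.78 = 17528.26 bits
ratio = original_size / compressed_size = 29336 / 17528.26 = 1.6736

Compression ratio = 1.6736


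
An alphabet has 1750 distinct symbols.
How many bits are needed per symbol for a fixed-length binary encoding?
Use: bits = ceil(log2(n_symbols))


log2(1750) = 10.7731
Bracket: 2^10 = 1024 < 1750 <= 2^11 = 2048
So ceil(log2(1750)) = 11

bits = ceil(log2(1750)) = ceil(10.7731) = 11 bits


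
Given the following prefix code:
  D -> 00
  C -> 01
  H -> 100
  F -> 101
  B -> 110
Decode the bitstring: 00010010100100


Decoding step by step:
Bits 00 -> D
Bits 01 -> C
Bits 00 -> D
Bits 101 -> F
Bits 00 -> D
Bits 100 -> H


Decoded message: DCDFDH


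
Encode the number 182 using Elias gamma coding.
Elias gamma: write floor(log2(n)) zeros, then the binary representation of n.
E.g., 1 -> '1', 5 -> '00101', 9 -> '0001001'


num_bits = floor(log2(182)) + 1 = 8
leading_zeros = num_bits - 1 = 7
binary(182) = 10110110

Elias gamma(182) = '0000000' + '10110110' = 000000010110110 (15 bits)


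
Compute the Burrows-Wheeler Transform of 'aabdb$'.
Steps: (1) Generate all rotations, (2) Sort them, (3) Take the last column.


Rotations (sorted):
  0: $aabdb -> last char: b
  1: aabdb$ -> last char: $
  2: abdb$a -> last char: a
  3: b$aabd -> last char: d
  4: bdb$aa -> last char: a
  5: db$aab -> last char: b


BWT = b$adab


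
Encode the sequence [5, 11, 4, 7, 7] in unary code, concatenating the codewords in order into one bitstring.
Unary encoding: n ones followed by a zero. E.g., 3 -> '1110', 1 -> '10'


Encode each number as n ones followed by a terminating 0:
  5 -> 111110 (6 bits)
  11 -> 111111111110 (12 bits)
  4 -> 11110 (5 bits)
  7 -> 11111110 (8 bits)
  7 -> 11111110 (8 bits)
Total length = 6 + 12 + 5 + 8 + 8 = 39 bits.

Unary([5, 11, 4, 7, 7]) = 111110111111111110111101111111011111110 (39 bits)


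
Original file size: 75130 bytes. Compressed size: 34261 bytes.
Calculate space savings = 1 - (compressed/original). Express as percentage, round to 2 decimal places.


ratio = compressed/original = 34261/75130 = 0.456023
savings = 1 - ratio = 1 - 0.456023 = 0.543977
as a percentage: 0.543977 * 100 = 54.4%

Space savings = 1 - 34261/75130 = 54.4%


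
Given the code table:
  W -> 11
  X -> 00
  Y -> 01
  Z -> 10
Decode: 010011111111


Decoding:
01 -> Y
00 -> X
11 -> W
11 -> W
11 -> W
11 -> W


Result: YXWWWW


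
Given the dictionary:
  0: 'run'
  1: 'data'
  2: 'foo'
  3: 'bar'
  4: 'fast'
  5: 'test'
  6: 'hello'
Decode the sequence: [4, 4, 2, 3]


Look up each index in the dictionary:
  4 -> 'fast'
  4 -> 'fast'
  2 -> 'foo'
  3 -> 'bar'

Decoded: "fast fast foo bar"


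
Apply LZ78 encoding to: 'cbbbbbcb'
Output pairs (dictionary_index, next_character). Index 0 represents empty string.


LZ78 encoding steps:
Dictionary: {0: ''}
Step 1: w='' (idx 0), next='c' -> output (0, 'c'), add 'c' as idx 1
Step 2: w='' (idx 0), next='b' -> output (0, 'b'), add 'b' as idx 2
Step 3: w='b' (idx 2), next='b' -> output (2, 'b'), add 'bb' as idx 3
Step 4: w='bb' (idx 3), next='c' -> output (3, 'c'), add 'bbc' as idx 4
Step 5: w='b' (idx 2), end of input -> output (2, '')


Encoded: [(0, 'c'), (0, 'b'), (2, 'b'), (3, 'c'), (2, '')]


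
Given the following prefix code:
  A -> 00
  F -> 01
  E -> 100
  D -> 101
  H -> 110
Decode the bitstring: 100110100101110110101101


Decoding step by step:
Bits 100 -> E
Bits 110 -> H
Bits 100 -> E
Bits 101 -> D
Bits 110 -> H
Bits 110 -> H
Bits 101 -> D
Bits 101 -> D


Decoded message: EHEDHHDD


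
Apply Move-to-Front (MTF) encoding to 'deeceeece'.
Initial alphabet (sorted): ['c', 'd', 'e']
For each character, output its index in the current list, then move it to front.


MTF encoding:
'd': index 1 in ['c', 'd', 'e'] -> ['d', 'c', 'e']
'e': index 2 in ['d', 'c', 'e'] -> ['e', 'd', 'c']
'e': index 0 in ['e', 'd', 'c'] -> ['e', 'd', 'c']
'c': index 2 in ['e', 'd', 'c'] -> ['c', 'e', 'd']
'e': index 1 in ['c', 'e', 'd'] -> ['e', 'c', 'd']
'e': index 0 in ['e', 'c', 'd'] -> ['e', 'c', 'd']
'e': index 0 in ['e', 'c', 'd'] -> ['e', 'c', 'd']
'c': index 1 in ['e', 'c', 'd'] -> ['c', 'e', 'd']
'e': index 1 in ['c', 'e', 'd'] -> ['e', 'c', 'd']


Output: [1, 2, 0, 2, 1, 0, 0, 1, 1]


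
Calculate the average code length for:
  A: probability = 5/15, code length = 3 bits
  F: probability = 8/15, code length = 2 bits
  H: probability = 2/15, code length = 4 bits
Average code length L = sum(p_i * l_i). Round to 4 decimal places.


Weighted contributions p_i * l_i:
  A: (5/15) * 3 = 15/15
  F: (8/15) * 2 = 16/15
  H: (2/15) * 4 = 8/15
Sum = (15 + 16 + 8)/15 = 39/15

L = 39/15 = 2.6000 bits/symbol


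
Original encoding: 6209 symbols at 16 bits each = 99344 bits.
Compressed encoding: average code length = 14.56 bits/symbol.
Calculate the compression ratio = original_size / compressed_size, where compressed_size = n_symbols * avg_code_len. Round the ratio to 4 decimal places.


original_size = n_symbols * orig_bits = 6209 * 16 = 99344 bits
compressed_size = n_symbols * avg_code_len = 6209 * 14.56 = 90403.04 bits
ratio = original_size / compressed_size = 99344 / 90403.04 = 1.0989

Compression ratio = 1.0989


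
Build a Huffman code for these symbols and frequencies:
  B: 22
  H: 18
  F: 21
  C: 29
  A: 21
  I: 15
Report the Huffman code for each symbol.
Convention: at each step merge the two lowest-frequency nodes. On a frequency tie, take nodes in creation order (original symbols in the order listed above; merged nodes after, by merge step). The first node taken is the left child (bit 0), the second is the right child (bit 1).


Huffman tree construction:
Step 1: Merge I(15) + H(18) = 33
Step 2: Merge F(21) + A(21) = 42
Step 3: Merge B(22) + C(29) = 51
Step 4: Merge (I+H)(33) + (F+A)(42) = 75
Step 5: Merge (B+C)(51) + ((I+H)+(F+A))(75) = 126
Read each symbol's code off the tree from the root (left child = 0, right child = 1).

Codes:
  B: 00 (length 2)
  H: 101 (length 3)
  F: 110 (length 3)
  C: 01 (length 2)
  A: 111 (length 3)
  I: 100 (length 3)
Average code length: 327/126 = 2.5952 bits/symbol


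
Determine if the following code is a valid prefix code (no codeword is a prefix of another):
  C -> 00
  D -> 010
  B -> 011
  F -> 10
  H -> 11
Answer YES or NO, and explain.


Checking each pair (does one codeword prefix another?):
  C='00' vs D='010': no prefix
  C='00' vs B='011': no prefix
  C='00' vs F='10': no prefix
  C='00' vs H='11': no prefix
  D='010' vs C='00': no prefix
  D='010' vs B='011': no prefix
  D='010' vs F='10': no prefix
  D='010' vs H='11': no prefix
  B='011' vs C='00': no prefix
  B='011' vs D='010': no prefix
  B='011' vs F='10': no prefix
  B='011' vs H='11': no prefix
  F='10' vs C='00': no prefix
  F='10' vs D='010': no prefix
  F='10' vs B='011': no prefix
  F='10' vs H='11': no prefix
  H='11' vs C='00': no prefix
  H='11' vs D='010': no prefix
  H='11' vs B='011': no prefix
  H='11' vs F='10': no prefix
No violation found over all pairs.

YES -- this is a valid prefix code. No codeword is a prefix of any other codeword.


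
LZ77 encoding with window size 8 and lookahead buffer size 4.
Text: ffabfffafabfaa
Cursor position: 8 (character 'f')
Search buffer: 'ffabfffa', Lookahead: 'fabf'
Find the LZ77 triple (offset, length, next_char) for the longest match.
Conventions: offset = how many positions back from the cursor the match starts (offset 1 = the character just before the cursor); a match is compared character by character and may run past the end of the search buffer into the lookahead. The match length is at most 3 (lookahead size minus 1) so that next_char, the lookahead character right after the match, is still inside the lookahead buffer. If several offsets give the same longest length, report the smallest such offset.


Try each offset into the search buffer:
  offset=1 (pos 7, char 'a'): match length 0
  offset=2 (pos 6, char 'f'): match length 2
  offset=3 (pos 5, char 'f'): match length 1
  offset=4 (pos 4, char 'f'): match length 1
  offset=5 (pos 3, char 'b'): match length 0
  offset=6 (pos 2, char 'a'): match length 0
  offset=7 (pos 1, char 'f'): match length 3
  offset=8 (pos 0, char 'f'): match length 1
Longest match has length 3 at offset 7.
next_char = character at position 8 + 3 = 11 -> 'f'

Best match: offset=7, length=3 (matching 'fab' starting at position 1)
LZ77 triple: (7, 3, 'f')


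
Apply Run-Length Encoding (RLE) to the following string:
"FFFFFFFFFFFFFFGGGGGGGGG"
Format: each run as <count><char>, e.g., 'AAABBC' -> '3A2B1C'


Scanning runs left to right:
  i=0: run of 'F' x 14 -> '14F'
  i=14: run of 'G' x 9 -> '9G'

RLE = 14F9G


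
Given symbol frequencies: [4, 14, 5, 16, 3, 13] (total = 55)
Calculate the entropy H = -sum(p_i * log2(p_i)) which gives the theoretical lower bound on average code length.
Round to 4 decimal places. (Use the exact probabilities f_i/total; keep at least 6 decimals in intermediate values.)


Per-symbol terms -p_i * log2(p_i) with p_i = f_i/55:
  p = 4/55 = 0.072727: log2(p) = -3.781360, -p*log2(p) = 0.275008
  p = 14/55 = 0.254545: log2(p) = -1.974005, -p*log2(p) = 0.502474
  p = 5/55 = 0.090909: log2(p) = -3.459432, -p*log2(p) = 0.314494
  p = 16/55 = 0.290909: log2(p) = -1.781360, -p*log2(p) = 0.518214
  p = 3/55 = 0.054545: log2(p) = -4.196397, -p*log2(p) = 0.228894
  p = 13/55 = 0.236364: log2(p) = -2.080920, -p*log2(p) = 0.491854
H = 0.275008 + 0.502474 + 0.314494 + 0.518214 + 0.228894 + 0.491854 = 2.330938

H = 2.3309 bits/symbol


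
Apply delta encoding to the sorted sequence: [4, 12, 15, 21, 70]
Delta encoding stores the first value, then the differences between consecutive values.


First value: 4
Deltas:
  12 - 4 = 8
  15 - 12 = 3
  21 - 15 = 6
  70 - 21 = 49


Delta encoded: [4, 8, 3, 6, 49]


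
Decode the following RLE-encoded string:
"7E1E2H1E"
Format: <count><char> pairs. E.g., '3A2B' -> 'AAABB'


Expanding each <count><char> pair:
  7E -> 'EEEEEEE'
  1E -> 'E'
  2H -> 'HH'
  1E -> 'E'

Decoded = EEEEEEEEHHE


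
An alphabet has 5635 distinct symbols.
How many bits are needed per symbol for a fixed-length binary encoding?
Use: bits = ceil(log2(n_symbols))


log2(5635) = 12.4602
Bracket: 2^12 = 4096 < 5635 <= 2^13 = 8192
So ceil(log2(5635)) = 13

bits = ceil(log2(5635)) = ceil(12.4602) = 13 bits


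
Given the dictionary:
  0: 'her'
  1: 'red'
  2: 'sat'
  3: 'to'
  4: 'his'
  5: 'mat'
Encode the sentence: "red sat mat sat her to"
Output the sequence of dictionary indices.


Look up each word in the dictionary:
  'red' -> 1
  'sat' -> 2
  'mat' -> 5
  'sat' -> 2
  'her' -> 0
  'to' -> 3

Encoded: [1, 2, 5, 2, 0, 3]


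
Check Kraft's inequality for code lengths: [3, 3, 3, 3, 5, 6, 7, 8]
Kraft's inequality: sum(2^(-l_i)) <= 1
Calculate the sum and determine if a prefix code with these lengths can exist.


Sum = 2^(-3) + 2^(-3) + 2^(-3) + 2^(-3) + 2^(-5) + 2^(-6) + 2^(-7) + 2^(-8)
    = 0.125 + 0.125 + 0.125 + 0.125 + 0.03125 + 0.015625 + 0.0078125 + 0.00390625
    = 143/256 = 0.55859375
Since 0.55859375 <= 1, Kraft's inequality IS satisfied.
A prefix code with these lengths CAN exist.

Kraft sum = 0.55859375. Satisfied.


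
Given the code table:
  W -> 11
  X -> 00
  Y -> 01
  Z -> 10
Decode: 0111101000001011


Decoding:
01 -> Y
11 -> W
10 -> Z
10 -> Z
00 -> X
00 -> X
10 -> Z
11 -> W


Result: YWZZXXZW


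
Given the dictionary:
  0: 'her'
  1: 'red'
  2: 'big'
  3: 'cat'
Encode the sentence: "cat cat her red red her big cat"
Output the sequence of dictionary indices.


Look up each word in the dictionary:
  'cat' -> 3
  'cat' -> 3
  'her' -> 0
  'red' -> 1
  'red' -> 1
  'her' -> 0
  'big' -> 2
  'cat' -> 3

Encoded: [3, 3, 0, 1, 1, 0, 2, 3]


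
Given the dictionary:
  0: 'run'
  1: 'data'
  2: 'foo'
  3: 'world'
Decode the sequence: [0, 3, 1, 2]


Look up each index in the dictionary:
  0 -> 'run'
  3 -> 'world'
  1 -> 'data'
  2 -> 'foo'

Decoded: "run world data foo"


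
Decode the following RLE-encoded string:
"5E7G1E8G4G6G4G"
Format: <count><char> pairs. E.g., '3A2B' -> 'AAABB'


Expanding each <count><char> pair:
  5E -> 'EEEEE'
  7G -> 'GGGGGGG'
  1E -> 'E'
  8G -> 'GGGGGGGG'
  4G -> 'GGGG'
  6G -> 'GGGGGG'
  4G -> 'GGGG'

Decoded = EEEEEGGGGGGGEGGGGGGGGGGGGGGGGGGGGGG


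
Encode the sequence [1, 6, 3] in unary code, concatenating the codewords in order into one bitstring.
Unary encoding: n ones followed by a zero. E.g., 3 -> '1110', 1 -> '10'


Encode each number as n ones followed by a terminating 0:
  1 -> 10 (2 bits)
  6 -> 1111110 (7 bits)
  3 -> 1110 (4 bits)
Total length = 2 + 7 + 4 = 13 bits.

Unary([1, 6, 3]) = 1011111101110 (13 bits)


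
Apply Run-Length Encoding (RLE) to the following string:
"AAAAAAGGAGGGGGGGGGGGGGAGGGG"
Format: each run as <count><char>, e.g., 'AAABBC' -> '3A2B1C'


Scanning runs left to right:
  i=0: run of 'A' x 6 -> '6A'
  i=6: run of 'G' x 2 -> '2G'
  i=8: run of 'A' x 1 -> '1A'
  i=9: run of 'G' x 13 -> '13G'
  i=22: run of 'A' x 1 -> '1A'
  i=23: run of 'G' x 4 -> '4G'

RLE = 6A2G1A13G1A4G


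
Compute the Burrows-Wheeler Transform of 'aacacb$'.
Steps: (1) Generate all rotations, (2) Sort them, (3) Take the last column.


Rotations (sorted):
  0: $aacacb -> last char: b
  1: aacacb$ -> last char: $
  2: acacb$a -> last char: a
  3: acb$aac -> last char: c
  4: b$aacac -> last char: c
  5: cacb$aa -> last char: a
  6: cb$aaca -> last char: a


BWT = b$accaa


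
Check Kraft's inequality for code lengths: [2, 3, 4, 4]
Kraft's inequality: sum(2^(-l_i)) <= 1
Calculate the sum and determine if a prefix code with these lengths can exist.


Sum = 2^(-2) + 2^(-3) + 2^(-4) + 2^(-4)
    = 0.25 + 0.125 + 0.0625 + 0.0625
    = 8/16 = 0.5
Since 0.5 <= 1, Kraft's inequality IS satisfied.
A prefix code with these lengths CAN exist.

Kraft sum = 0.5. Satisfied.


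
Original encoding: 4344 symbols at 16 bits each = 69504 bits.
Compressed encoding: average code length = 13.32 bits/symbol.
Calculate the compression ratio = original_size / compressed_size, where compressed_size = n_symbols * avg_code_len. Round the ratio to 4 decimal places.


original_size = n_symbols * orig_bits = 4344 * 16 = 69504 bits
compressed_size = n_symbols * avg_code_len = 4344 * 13.32 = 57862.08 bits
ratio = original_size / compressed_size = 69504 / 57862.08 = 1.2012

Compression ratio = 1.2012


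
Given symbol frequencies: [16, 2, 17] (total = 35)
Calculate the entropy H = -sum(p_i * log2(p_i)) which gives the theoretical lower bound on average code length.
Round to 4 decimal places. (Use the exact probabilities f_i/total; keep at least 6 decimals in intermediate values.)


Per-symbol terms -p_i * log2(p_i) with p_i = f_i/35:
  p = 16/35 = 0.457143: log2(p) = -1.129283, -p*log2(p) = 0.516244
  p = 2/35 = 0.057143: log2(p) = -4.129283, -p*log2(p) = 0.235959
  p = 17/35 = 0.485714: log2(p) = -1.041820, -p*log2(p) = 0.506027
H = 0.516244 + 0.235959 + 0.506027 = 1.258230

H = 1.2582 bits/symbol


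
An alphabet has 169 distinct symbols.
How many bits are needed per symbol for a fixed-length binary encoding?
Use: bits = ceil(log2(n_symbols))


log2(169) = 7.4009
Bracket: 2^7 = 128 < 169 <= 2^8 = 256
So ceil(log2(169)) = 8

bits = ceil(log2(169)) = ceil(7.4009) = 8 bits


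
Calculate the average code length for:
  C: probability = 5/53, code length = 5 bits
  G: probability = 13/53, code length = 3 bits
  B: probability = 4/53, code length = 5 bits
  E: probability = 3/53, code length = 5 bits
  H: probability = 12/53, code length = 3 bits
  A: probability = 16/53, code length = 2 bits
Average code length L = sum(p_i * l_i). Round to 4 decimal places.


Weighted contributions p_i * l_i:
  C: (5/53) * 5 = 25/53
  G: (13/53) * 3 = 39/53
  B: (4/53) * 5 = 20/53
  E: (3/53) * 5 = 15/53
  H: (12/53) * 3 = 36/53
  A: (16/53) * 2 = 32/53
Sum = (25 + 39 + 20 + 15 + 36 + 32)/53 = 167/53

L = 167/53 = 3.1509 bits/symbol


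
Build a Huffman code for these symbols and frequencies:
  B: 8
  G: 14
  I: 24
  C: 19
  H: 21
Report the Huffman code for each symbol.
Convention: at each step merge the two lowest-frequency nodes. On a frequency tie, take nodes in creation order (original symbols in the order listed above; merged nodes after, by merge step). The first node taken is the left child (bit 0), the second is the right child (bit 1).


Huffman tree construction:
Step 1: Merge B(8) + G(14) = 22
Step 2: Merge C(19) + H(21) = 40
Step 3: Merge (B+G)(22) + I(24) = 46
Step 4: Merge (C+H)(40) + ((B+G)+I)(46) = 86
Read each symbol's code off the tree from the root (left child = 0, right child = 1).

Codes:
  B: 100 (length 3)
  G: 101 (length 3)
  I: 11 (length 2)
  C: 00 (length 2)
  H: 01 (length 2)
Average code length: 194/86 = 2.2558 bits/symbol


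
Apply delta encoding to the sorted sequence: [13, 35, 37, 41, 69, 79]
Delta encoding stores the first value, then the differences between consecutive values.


First value: 13
Deltas:
  35 - 13 = 22
  37 - 35 = 2
  41 - 37 = 4
  69 - 41 = 28
  79 - 69 = 10


Delta encoded: [13, 22, 2, 4, 28, 10]


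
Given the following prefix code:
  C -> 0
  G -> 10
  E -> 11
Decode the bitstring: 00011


Decoding step by step:
Bits 0 -> C
Bits 0 -> C
Bits 0 -> C
Bits 11 -> E


Decoded message: CCCE


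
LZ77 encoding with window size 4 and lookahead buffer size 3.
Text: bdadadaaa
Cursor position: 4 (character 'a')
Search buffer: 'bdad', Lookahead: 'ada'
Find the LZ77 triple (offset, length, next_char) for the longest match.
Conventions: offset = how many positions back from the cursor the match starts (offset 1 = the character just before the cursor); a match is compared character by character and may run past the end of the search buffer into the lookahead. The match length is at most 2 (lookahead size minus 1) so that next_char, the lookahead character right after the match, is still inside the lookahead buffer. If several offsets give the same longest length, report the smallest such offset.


Try each offset into the search buffer:
  offset=1 (pos 3, char 'd'): match length 0
  offset=2 (pos 2, char 'a'): match length 2
  offset=3 (pos 1, char 'd'): match length 0
  offset=4 (pos 0, char 'b'): match length 0
Longest match has length 2 at offset 2.
next_char = character at position 4 + 2 = 6 -> 'a'

Best match: offset=2, length=2 (matching 'ad' starting at position 2)
LZ77 triple: (2, 2, 'a')


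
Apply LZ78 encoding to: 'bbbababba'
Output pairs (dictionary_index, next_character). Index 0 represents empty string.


LZ78 encoding steps:
Dictionary: {0: ''}
Step 1: w='' (idx 0), next='b' -> output (0, 'b'), add 'b' as idx 1
Step 2: w='b' (idx 1), next='b' -> output (1, 'b'), add 'bb' as idx 2
Step 3: w='' (idx 0), next='a' -> output (0, 'a'), add 'a' as idx 3
Step 4: w='b' (idx 1), next='a' -> output (1, 'a'), add 'ba' as idx 4
Step 5: w='bb' (idx 2), next='a' -> output (2, 'a'), add 'bba' as idx 5


Encoded: [(0, 'b'), (1, 'b'), (0, 'a'), (1, 'a'), (2, 'a')]


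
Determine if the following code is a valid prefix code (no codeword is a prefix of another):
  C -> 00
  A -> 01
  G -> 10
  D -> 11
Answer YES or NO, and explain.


Checking each pair (does one codeword prefix another?):
  C='00' vs A='01': no prefix
  C='00' vs G='10': no prefix
  C='00' vs D='11': no prefix
  A='01' vs C='00': no prefix
  A='01' vs G='10': no prefix
  A='01' vs D='11': no prefix
  G='10' vs C='00': no prefix
  G='10' vs A='01': no prefix
  G='10' vs D='11': no prefix
  D='11' vs C='00': no prefix
  D='11' vs A='01': no prefix
  D='11' vs G='10': no prefix
No violation found over all pairs.

YES -- this is a valid prefix code. No codeword is a prefix of any other codeword.


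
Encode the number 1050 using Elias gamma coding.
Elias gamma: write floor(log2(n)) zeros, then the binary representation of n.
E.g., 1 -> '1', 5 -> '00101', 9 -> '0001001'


num_bits = floor(log2(1050)) + 1 = 11
leading_zeros = num_bits - 1 = 10
binary(1050) = 10000011010

Elias gamma(1050) = '0000000000' + '10000011010' = 000000000010000011010 (21 bits)


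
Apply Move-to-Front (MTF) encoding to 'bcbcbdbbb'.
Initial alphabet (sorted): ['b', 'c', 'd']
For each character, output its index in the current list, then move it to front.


MTF encoding:
'b': index 0 in ['b', 'c', 'd'] -> ['b', 'c', 'd']
'c': index 1 in ['b', 'c', 'd'] -> ['c', 'b', 'd']
'b': index 1 in ['c', 'b', 'd'] -> ['b', 'c', 'd']
'c': index 1 in ['b', 'c', 'd'] -> ['c', 'b', 'd']
'b': index 1 in ['c', 'b', 'd'] -> ['b', 'c', 'd']
'd': index 2 in ['b', 'c', 'd'] -> ['d', 'b', 'c']
'b': index 1 in ['d', 'b', 'c'] -> ['b', 'd', 'c']
'b': index 0 in ['b', 'd', 'c'] -> ['b', 'd', 'c']
'b': index 0 in ['b', 'd', 'c'] -> ['b', 'd', 'c']


Output: [0, 1, 1, 1, 1, 2, 1, 0, 0]


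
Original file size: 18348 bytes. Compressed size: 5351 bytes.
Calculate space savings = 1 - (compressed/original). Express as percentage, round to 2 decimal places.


ratio = compressed/original = 5351/18348 = 0.291639
savings = 1 - ratio = 1 - 0.291639 = 0.708361
as a percentage: 0.708361 * 100 = 70.84%

Space savings = 1 - 5351/18348 = 70.84%


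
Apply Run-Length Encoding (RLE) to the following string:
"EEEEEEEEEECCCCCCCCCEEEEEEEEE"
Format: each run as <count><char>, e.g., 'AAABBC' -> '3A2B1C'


Scanning runs left to right:
  i=0: run of 'E' x 10 -> '10E'
  i=10: run of 'C' x 9 -> '9C'
  i=19: run of 'E' x 9 -> '9E'

RLE = 10E9C9E


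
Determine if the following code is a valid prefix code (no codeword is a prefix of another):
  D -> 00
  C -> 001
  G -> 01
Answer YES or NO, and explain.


Checking each pair (does one codeword prefix another?):
  D='00' vs C='001': prefix -- VIOLATION

NO -- this is NOT a valid prefix code. D (00) is a prefix of C (001).


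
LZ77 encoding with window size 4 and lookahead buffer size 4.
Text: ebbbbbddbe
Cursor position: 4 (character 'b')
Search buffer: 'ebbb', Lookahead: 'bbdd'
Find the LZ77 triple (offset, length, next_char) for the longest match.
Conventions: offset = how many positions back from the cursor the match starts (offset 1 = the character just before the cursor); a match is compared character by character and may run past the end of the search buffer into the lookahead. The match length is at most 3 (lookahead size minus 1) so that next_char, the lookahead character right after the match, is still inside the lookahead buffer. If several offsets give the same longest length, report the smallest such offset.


Try each offset into the search buffer:
  offset=1 (pos 3, char 'b'): match length 2
  offset=2 (pos 2, char 'b'): match length 2
  offset=3 (pos 1, char 'b'): match length 2
  offset=4 (pos 0, char 'e'): match length 0
Longest match has length 2, found at offsets 1, 2, 3; take the smallest, offset 1.
next_char = character at position 4 + 2 = 6 -> 'd'

Best match: offset=1, length=2 (matching 'bb' starting at position 3)
LZ77 triple: (1, 2, 'd')


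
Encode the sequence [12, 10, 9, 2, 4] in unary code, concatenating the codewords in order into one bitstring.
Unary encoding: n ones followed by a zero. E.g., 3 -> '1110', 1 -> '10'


Encode each number as n ones followed by a terminating 0:
  12 -> 1111111111110 (13 bits)
  10 -> 11111111110 (11 bits)
  9 -> 1111111110 (10 bits)
  2 -> 110 (3 bits)
  4 -> 11110 (5 bits)
Total length = 13 + 11 + 10 + 3 + 5 = 42 bits.

Unary([12, 10, 9, 2, 4]) = 111111111111011111111110111111111011011110 (42 bits)


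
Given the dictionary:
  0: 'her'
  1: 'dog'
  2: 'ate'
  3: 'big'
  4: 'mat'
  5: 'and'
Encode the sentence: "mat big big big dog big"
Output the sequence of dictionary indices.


Look up each word in the dictionary:
  'mat' -> 4
  'big' -> 3
  'big' -> 3
  'big' -> 3
  'dog' -> 1
  'big' -> 3

Encoded: [4, 3, 3, 3, 1, 3]


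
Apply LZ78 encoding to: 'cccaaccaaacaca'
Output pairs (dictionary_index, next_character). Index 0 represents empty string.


LZ78 encoding steps:
Dictionary: {0: ''}
Step 1: w='' (idx 0), next='c' -> output (0, 'c'), add 'c' as idx 1
Step 2: w='c' (idx 1), next='c' -> output (1, 'c'), add 'cc' as idx 2
Step 3: w='' (idx 0), next='a' -> output (0, 'a'), add 'a' as idx 3
Step 4: w='a' (idx 3), next='c' -> output (3, 'c'), add 'ac' as idx 4
Step 5: w='c' (idx 1), next='a' -> output (1, 'a'), add 'ca' as idx 5
Step 6: w='a' (idx 3), next='a' -> output (3, 'a'), add 'aa' as idx 6
Step 7: w='ca' (idx 5), next='c' -> output (5, 'c'), add 'cac' as idx 7
Step 8: w='a' (idx 3), end of input -> output (3, '')


Encoded: [(0, 'c'), (1, 'c'), (0, 'a'), (3, 'c'), (1, 'a'), (3, 'a'), (5, 'c'), (3, '')]


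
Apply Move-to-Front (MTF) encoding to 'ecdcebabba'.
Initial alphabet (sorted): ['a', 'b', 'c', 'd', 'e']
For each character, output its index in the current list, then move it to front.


MTF encoding:
'e': index 4 in ['a', 'b', 'c', 'd', 'e'] -> ['e', 'a', 'b', 'c', 'd']
'c': index 3 in ['e', 'a', 'b', 'c', 'd'] -> ['c', 'e', 'a', 'b', 'd']
'd': index 4 in ['c', 'e', 'a', 'b', 'd'] -> ['d', 'c', 'e', 'a', 'b']
'c': index 1 in ['d', 'c', 'e', 'a', 'b'] -> ['c', 'd', 'e', 'a', 'b']
'e': index 2 in ['c', 'd', 'e', 'a', 'b'] -> ['e', 'c', 'd', 'a', 'b']
'b': index 4 in ['e', 'c', 'd', 'a', 'b'] -> ['b', 'e', 'c', 'd', 'a']
'a': index 4 in ['b', 'e', 'c', 'd', 'a'] -> ['a', 'b', 'e', 'c', 'd']
'b': index 1 in ['a', 'b', 'e', 'c', 'd'] -> ['b', 'a', 'e', 'c', 'd']
'b': index 0 in ['b', 'a', 'e', 'c', 'd'] -> ['b', 'a', 'e', 'c', 'd']
'a': index 1 in ['b', 'a', 'e', 'c', 'd'] -> ['a', 'b', 'e', 'c', 'd']


Output: [4, 3, 4, 1, 2, 4, 4, 1, 0, 1]


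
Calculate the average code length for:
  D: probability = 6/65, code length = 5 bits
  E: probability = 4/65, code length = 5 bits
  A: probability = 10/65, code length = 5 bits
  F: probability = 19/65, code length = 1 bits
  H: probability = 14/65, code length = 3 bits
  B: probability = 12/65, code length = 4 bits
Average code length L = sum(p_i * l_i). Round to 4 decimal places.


Weighted contributions p_i * l_i:
  D: (6/65) * 5 = 30/65
  E: (4/65) * 5 = 20/65
  A: (10/65) * 5 = 50/65
  F: (19/65) * 1 = 19/65
  H: (14/65) * 3 = 42/65
  B: (12/65) * 4 = 48/65
Sum = (30 + 20 + 50 + 19 + 42 + 48)/65 = 209/65

L = 209/65 = 3.2154 bits/symbol


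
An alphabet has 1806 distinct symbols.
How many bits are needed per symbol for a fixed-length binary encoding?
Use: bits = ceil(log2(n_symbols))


log2(1806) = 10.8186
Bracket: 2^10 = 1024 < 1806 <= 2^11 = 2048
So ceil(log2(1806)) = 11

bits = ceil(log2(1806)) = ceil(10.8186) = 11 bits


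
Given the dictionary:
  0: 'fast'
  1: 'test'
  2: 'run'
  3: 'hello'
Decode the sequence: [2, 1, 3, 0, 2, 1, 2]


Look up each index in the dictionary:
  2 -> 'run'
  1 -> 'test'
  3 -> 'hello'
  0 -> 'fast'
  2 -> 'run'
  1 -> 'test'
  2 -> 'run'

Decoded: "run test hello fast run test run"


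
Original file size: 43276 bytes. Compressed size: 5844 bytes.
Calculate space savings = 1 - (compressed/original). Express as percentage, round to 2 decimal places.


ratio = compressed/original = 5844/43276 = 0.13504
savings = 1 - ratio = 1 - 0.13504 = 0.86496
as a percentage: 0.86496 * 100 = 86.5%

Space savings = 1 - 5844/43276 = 86.5%


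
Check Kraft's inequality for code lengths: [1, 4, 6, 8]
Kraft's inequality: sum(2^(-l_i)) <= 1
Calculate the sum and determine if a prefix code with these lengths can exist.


Sum = 2^(-1) + 2^(-4) + 2^(-6) + 2^(-8)
    = 0.5 + 0.0625 + 0.015625 + 0.00390625
    = 149/256 = 0.58203125
Since 0.58203125 <= 1, Kraft's inequality IS satisfied.
A prefix code with these lengths CAN exist.

Kraft sum = 0.58203125. Satisfied.


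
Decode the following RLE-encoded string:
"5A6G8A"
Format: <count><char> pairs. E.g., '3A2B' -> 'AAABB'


Expanding each <count><char> pair:
  5A -> 'AAAAA'
  6G -> 'GGGGGG'
  8A -> 'AAAAAAAA'

Decoded = AAAAAGGGGGGAAAAAAAA


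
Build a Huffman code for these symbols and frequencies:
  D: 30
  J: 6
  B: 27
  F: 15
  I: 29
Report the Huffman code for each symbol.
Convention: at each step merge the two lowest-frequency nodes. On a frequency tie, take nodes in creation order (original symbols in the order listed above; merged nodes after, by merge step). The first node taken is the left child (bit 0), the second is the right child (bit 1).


Huffman tree construction:
Step 1: Merge J(6) + F(15) = 21
Step 2: Merge (J+F)(21) + B(27) = 48
Step 3: Merge I(29) + D(30) = 59
Step 4: Merge ((J+F)+B)(48) + (I+D)(59) = 107
Read each symbol's code off the tree from the root (left child = 0, right child = 1).

Codes:
  D: 11 (length 2)
  J: 000 (length 3)
  B: 01 (length 2)
  F: 001 (length 3)
  I: 10 (length 2)
Average code length: 235/107 = 2.1963 bits/symbol


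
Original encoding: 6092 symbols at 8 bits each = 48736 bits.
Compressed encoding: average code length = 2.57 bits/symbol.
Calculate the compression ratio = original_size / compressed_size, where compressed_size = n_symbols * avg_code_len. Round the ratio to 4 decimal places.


original_size = n_symbols * orig_bits = 6092 * 8 = 48736 bits
compressed_size = n_symbols * avg_code_len = 6092 * 2.57 = 15656.44 bits
ratio = original_size / compressed_size = 48736 / 15656.44 = 3.1128

Compression ratio = 3.1128


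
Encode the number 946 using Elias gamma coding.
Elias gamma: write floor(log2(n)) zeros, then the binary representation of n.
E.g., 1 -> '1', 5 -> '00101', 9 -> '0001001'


num_bits = floor(log2(946)) + 1 = 10
leading_zeros = num_bits - 1 = 9
binary(946) = 1110110010

Elias gamma(946) = '000000000' + '1110110010' = 0000000001110110010 (19 bits)


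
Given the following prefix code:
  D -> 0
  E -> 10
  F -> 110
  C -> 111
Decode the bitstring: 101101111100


Decoding step by step:
Bits 10 -> E
Bits 110 -> F
Bits 111 -> C
Bits 110 -> F
Bits 0 -> D


Decoded message: EFCFD


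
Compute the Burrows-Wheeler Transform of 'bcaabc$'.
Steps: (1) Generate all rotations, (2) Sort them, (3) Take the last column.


Rotations (sorted):
  0: $bcaabc -> last char: c
  1: aabc$bc -> last char: c
  2: abc$bca -> last char: a
  3: bc$bcaa -> last char: a
  4: bcaabc$ -> last char: $
  5: c$bcaab -> last char: b
  6: caabc$b -> last char: b


BWT = ccaa$bb


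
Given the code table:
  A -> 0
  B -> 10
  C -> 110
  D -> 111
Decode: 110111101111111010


Decoding:
110 -> C
111 -> D
10 -> B
111 -> D
111 -> D
10 -> B
10 -> B


Result: CDBDDBB


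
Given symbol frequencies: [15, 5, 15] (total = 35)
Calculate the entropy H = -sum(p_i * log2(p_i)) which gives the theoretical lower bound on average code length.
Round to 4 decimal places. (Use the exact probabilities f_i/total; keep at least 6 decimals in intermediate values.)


Per-symbol terms -p_i * log2(p_i) with p_i = f_i/35:
  p = 15/35 = 0.428571: log2(p) = -1.222392, -p*log2(p) = 0.523882
  p = 5/35 = 0.142857: log2(p) = -2.807355, -p*log2(p) = 0.401051
  p = 15/35 = 0.428571: log2(p) = -1.222392, -p*log2(p) = 0.523882
H = 0.523882 + 0.401051 + 0.523882 = 1.448815

H = 1.4488 bits/symbol
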